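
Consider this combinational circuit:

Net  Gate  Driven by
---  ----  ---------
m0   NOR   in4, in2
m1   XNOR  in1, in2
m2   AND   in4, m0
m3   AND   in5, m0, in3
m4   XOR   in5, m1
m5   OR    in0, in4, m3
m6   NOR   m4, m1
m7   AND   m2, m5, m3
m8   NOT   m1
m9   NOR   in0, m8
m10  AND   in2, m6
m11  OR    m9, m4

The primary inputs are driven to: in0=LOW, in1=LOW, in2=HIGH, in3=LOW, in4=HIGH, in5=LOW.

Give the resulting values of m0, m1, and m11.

m0 = LOW  m1 = LOW  m11 = LOW

m0 = in4 NOR in2 = HIGH NOR HIGH = LOW
m1 = in1 XNOR in2 = LOW XNOR HIGH = LOW
m4 = in5 XOR m1 = LOW XOR LOW = LOW
m8 = NOT m1 = NOT LOW = HIGH
m9 = in0 NOR m8 = LOW NOR HIGH = LOW
m11 = m9 OR m4 = LOW OR LOW = LOW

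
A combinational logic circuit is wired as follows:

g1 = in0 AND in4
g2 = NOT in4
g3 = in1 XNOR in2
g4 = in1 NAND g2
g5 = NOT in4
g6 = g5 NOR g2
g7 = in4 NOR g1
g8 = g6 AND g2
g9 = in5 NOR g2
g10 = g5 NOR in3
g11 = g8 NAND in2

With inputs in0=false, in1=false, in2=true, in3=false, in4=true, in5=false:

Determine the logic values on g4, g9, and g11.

g2 = NOT in4 = NOT true = false
g4 = in1 NAND g2 = false NAND false = true
g5 = NOT in4 = NOT true = false
g6 = g5 NOR g2 = false NOR false = true
g8 = g6 AND g2 = true AND false = false
g9 = in5 NOR g2 = false NOR false = true
g11 = g8 NAND in2 = false NAND true = true

g4 = true, g9 = true, g11 = true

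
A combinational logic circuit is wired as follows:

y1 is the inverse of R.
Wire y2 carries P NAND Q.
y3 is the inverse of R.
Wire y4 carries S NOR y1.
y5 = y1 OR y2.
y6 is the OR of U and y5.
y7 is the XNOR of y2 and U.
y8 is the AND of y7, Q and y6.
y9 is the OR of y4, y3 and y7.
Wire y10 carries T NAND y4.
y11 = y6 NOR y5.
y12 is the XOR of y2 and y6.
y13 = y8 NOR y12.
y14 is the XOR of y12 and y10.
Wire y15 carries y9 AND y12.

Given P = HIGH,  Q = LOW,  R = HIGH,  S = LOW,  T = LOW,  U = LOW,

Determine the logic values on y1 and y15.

y1 = LOW, y15 = LOW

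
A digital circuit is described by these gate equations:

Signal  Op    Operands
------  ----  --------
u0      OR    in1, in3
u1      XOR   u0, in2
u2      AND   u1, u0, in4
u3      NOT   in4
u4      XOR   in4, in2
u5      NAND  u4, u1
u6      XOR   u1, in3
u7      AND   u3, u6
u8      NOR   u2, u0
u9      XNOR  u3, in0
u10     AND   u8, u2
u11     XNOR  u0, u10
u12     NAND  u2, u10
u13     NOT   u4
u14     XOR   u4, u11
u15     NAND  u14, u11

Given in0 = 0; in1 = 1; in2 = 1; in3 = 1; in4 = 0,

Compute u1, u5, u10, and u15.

u1 = 0, u5 = 1, u10 = 0, u15 = 1

u0 = in1 OR in3 = 1 OR 1 = 1
u1 = u0 XOR in2 = 1 XOR 1 = 0
u2 = u1 AND u0 AND in4 = 0 AND 1 AND 0 = 0
u4 = in4 XOR in2 = 0 XOR 1 = 1
u5 = u4 NAND u1 = 1 NAND 0 = 1
u8 = u2 NOR u0 = 0 NOR 1 = 0
u10 = u8 AND u2 = 0 AND 0 = 0
u11 = u0 XNOR u10 = 1 XNOR 0 = 0
u14 = u4 XOR u11 = 1 XOR 0 = 1
u15 = u14 NAND u11 = 1 NAND 0 = 1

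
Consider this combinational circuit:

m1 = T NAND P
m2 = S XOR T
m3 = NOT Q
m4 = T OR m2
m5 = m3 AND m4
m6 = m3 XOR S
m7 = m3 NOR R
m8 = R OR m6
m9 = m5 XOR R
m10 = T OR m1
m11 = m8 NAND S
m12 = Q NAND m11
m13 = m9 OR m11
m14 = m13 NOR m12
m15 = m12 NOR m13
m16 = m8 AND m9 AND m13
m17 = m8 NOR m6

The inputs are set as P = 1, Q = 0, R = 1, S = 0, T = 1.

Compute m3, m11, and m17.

m3 = 1  m11 = 1  m17 = 0

m3 = NOT Q = NOT 0 = 1
m6 = m3 XOR S = 1 XOR 0 = 1
m8 = R OR m6 = 1 OR 1 = 1
m11 = m8 NAND S = 1 NAND 0 = 1
m17 = m8 NOR m6 = 1 NOR 1 = 0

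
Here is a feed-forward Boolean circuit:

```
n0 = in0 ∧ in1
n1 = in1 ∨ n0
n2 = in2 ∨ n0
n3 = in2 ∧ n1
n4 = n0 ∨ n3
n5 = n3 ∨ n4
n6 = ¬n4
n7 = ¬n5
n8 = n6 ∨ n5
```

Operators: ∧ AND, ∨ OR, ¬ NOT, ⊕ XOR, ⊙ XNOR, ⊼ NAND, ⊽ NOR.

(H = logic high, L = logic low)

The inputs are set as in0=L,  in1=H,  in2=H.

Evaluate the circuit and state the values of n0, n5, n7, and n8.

n0 = in0 AND in1 = L AND H = L
n1 = in1 OR n0 = H OR L = H
n3 = in2 AND n1 = H AND H = H
n4 = n0 OR n3 = L OR H = H
n5 = n3 OR n4 = H OR H = H
n6 = NOT n4 = NOT H = L
n7 = NOT n5 = NOT H = L
n8 = n6 OR n5 = L OR H = H

n0 = L  n5 = H  n7 = L  n8 = H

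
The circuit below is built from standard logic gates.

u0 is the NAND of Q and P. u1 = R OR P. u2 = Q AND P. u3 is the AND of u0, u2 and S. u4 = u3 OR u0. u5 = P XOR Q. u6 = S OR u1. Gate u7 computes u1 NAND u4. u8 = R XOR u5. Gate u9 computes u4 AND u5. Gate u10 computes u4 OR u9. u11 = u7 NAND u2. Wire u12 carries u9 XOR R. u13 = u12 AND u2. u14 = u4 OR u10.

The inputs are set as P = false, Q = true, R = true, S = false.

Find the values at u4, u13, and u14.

u4 = true; u13 = false; u14 = true

u0 = Q NAND P = true NAND false = true
u2 = Q AND P = true AND false = false
u3 = u0 AND u2 AND S = true AND false AND false = false
u4 = u3 OR u0 = false OR true = true
u5 = P XOR Q = false XOR true = true
u9 = u4 AND u5 = true AND true = true
u10 = u4 OR u9 = true OR true = true
u12 = u9 XOR R = true XOR true = false
u13 = u12 AND u2 = false AND false = false
u14 = u4 OR u10 = true OR true = true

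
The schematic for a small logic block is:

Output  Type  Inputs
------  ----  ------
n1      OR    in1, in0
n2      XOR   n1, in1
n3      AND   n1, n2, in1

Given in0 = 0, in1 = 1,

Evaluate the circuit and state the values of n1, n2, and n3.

n1 = 1; n2 = 0; n3 = 0

n1 = in1 OR in0 = 1 OR 0 = 1
n2 = n1 XOR in1 = 1 XOR 1 = 0
n3 = n1 AND n2 AND in1 = 1 AND 0 AND 1 = 0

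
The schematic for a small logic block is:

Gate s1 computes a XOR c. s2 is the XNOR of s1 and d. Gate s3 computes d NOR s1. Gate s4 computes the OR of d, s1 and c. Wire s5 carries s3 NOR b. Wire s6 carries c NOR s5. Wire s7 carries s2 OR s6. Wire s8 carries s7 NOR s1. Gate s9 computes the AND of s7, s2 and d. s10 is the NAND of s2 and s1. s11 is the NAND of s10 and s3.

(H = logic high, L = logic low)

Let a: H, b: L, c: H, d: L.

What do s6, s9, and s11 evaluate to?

s6 = L  s9 = L  s11 = L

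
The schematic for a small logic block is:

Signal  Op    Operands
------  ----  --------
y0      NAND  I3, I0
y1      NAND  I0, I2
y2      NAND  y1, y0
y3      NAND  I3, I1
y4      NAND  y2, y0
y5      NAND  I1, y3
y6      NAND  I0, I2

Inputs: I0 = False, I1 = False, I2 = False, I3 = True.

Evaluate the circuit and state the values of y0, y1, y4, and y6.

y0 = True  y1 = True  y4 = True  y6 = True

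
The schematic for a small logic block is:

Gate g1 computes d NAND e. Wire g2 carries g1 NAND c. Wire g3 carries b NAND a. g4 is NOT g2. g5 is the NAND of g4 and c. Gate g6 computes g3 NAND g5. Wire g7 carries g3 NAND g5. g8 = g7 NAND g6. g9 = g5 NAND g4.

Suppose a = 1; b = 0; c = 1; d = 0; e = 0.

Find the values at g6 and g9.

g1 = d NAND e = 0 NAND 0 = 1
g2 = g1 NAND c = 1 NAND 1 = 0
g3 = b NAND a = 0 NAND 1 = 1
g4 = NOT g2 = NOT 0 = 1
g5 = g4 NAND c = 1 NAND 1 = 0
g6 = g3 NAND g5 = 1 NAND 0 = 1
g9 = g5 NAND g4 = 0 NAND 1 = 1

g6 = 1, g9 = 1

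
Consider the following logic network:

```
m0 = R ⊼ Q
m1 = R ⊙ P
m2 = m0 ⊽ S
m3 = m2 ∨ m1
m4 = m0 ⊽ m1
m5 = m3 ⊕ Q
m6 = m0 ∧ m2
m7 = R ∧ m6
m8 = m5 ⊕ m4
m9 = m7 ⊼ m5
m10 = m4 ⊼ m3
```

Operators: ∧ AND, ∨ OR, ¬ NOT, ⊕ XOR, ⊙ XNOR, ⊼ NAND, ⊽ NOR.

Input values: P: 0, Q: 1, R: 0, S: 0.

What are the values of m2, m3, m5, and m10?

m2 = 0, m3 = 1, m5 = 0, m10 = 1

m0 = R NAND Q = 0 NAND 1 = 1
m1 = R XNOR P = 0 XNOR 0 = 1
m2 = m0 NOR S = 1 NOR 0 = 0
m3 = m2 OR m1 = 0 OR 1 = 1
m4 = m0 NOR m1 = 1 NOR 1 = 0
m5 = m3 XOR Q = 1 XOR 1 = 0
m10 = m4 NAND m3 = 0 NAND 1 = 1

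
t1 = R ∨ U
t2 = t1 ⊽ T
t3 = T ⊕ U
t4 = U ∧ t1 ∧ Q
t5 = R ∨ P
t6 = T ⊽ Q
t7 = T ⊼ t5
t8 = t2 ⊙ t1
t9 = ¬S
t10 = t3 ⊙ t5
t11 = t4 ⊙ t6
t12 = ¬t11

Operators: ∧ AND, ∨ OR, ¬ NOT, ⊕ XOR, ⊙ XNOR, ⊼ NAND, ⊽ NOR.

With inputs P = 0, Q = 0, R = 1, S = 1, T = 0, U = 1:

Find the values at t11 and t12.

t11 = 0, t12 = 1

t1 = R OR U = 1 OR 1 = 1
t4 = U AND t1 AND Q = 1 AND 1 AND 0 = 0
t6 = T NOR Q = 0 NOR 0 = 1
t11 = t4 XNOR t6 = 0 XNOR 1 = 0
t12 = NOT t11 = NOT 0 = 1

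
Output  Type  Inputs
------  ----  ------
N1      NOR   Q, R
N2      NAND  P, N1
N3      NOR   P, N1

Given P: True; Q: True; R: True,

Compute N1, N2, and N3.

N1 = False, N2 = True, N3 = False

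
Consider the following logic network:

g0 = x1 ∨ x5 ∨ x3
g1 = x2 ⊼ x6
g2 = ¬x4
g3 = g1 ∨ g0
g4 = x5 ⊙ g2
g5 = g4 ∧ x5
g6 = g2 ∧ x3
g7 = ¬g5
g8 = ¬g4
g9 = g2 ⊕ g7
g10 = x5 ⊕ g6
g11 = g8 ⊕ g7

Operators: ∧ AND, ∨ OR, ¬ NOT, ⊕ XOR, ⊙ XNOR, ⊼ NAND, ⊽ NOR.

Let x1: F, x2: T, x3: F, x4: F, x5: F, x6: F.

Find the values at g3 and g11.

g0 = x1 OR x5 OR x3 = F OR F OR F = F
g1 = x2 NAND x6 = T NAND F = T
g2 = NOT x4 = NOT F = T
g3 = g1 OR g0 = T OR F = T
g4 = x5 XNOR g2 = F XNOR T = F
g5 = g4 AND x5 = F AND F = F
g7 = NOT g5 = NOT F = T
g8 = NOT g4 = NOT F = T
g11 = g8 XOR g7 = T XOR T = F

g3 = T, g11 = F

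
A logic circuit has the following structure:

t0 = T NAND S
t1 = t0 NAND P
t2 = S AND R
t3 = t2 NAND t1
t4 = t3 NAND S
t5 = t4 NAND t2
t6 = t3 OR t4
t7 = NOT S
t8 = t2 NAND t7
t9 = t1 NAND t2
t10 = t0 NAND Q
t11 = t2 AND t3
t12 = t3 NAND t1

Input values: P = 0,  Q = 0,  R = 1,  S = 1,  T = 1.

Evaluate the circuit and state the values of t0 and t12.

t0 = 0, t12 = 1

t0 = T NAND S = 1 NAND 1 = 0
t1 = t0 NAND P = 0 NAND 0 = 1
t2 = S AND R = 1 AND 1 = 1
t3 = t2 NAND t1 = 1 NAND 1 = 0
t12 = t3 NAND t1 = 0 NAND 1 = 1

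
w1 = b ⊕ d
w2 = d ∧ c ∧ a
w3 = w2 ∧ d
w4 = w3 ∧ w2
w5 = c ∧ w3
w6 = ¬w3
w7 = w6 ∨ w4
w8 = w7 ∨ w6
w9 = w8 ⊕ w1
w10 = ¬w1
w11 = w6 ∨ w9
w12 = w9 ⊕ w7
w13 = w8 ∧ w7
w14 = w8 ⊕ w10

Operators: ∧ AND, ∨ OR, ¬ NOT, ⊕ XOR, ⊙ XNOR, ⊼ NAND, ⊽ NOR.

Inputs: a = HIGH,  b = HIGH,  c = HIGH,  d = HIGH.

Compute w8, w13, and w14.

w1 = b XOR d = HIGH XOR HIGH = LOW
w2 = d AND c AND a = HIGH AND HIGH AND HIGH = HIGH
w3 = w2 AND d = HIGH AND HIGH = HIGH
w4 = w3 AND w2 = HIGH AND HIGH = HIGH
w6 = NOT w3 = NOT HIGH = LOW
w7 = w6 OR w4 = LOW OR HIGH = HIGH
w8 = w7 OR w6 = HIGH OR LOW = HIGH
w10 = NOT w1 = NOT LOW = HIGH
w13 = w8 AND w7 = HIGH AND HIGH = HIGH
w14 = w8 XOR w10 = HIGH XOR HIGH = LOW

w8 = HIGH; w13 = HIGH; w14 = LOW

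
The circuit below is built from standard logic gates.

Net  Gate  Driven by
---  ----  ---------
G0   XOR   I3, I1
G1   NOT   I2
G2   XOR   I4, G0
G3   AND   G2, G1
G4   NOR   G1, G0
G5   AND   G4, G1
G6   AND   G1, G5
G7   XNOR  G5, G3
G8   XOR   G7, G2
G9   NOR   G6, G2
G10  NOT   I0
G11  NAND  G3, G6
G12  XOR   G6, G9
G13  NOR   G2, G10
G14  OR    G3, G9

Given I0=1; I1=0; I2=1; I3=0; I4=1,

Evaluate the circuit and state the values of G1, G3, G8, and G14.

G1 = 0, G3 = 0, G8 = 0, G14 = 0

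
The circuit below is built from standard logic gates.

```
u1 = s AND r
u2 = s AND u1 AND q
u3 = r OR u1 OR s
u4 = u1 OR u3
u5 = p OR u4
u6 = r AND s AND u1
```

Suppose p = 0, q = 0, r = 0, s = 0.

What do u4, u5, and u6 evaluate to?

u4 = 0, u5 = 0, u6 = 0

u1 = s AND r = 0 AND 0 = 0
u3 = r OR u1 OR s = 0 OR 0 OR 0 = 0
u4 = u1 OR u3 = 0 OR 0 = 0
u5 = p OR u4 = 0 OR 0 = 0
u6 = r AND s AND u1 = 0 AND 0 AND 0 = 0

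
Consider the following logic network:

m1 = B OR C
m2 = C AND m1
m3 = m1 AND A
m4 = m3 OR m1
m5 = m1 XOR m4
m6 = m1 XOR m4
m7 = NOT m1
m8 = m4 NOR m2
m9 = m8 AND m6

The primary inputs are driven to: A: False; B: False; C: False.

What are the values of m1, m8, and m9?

m1 = False, m8 = True, m9 = False

m1 = B OR C = False OR False = False
m2 = C AND m1 = False AND False = False
m3 = m1 AND A = False AND False = False
m4 = m3 OR m1 = False OR False = False
m6 = m1 XOR m4 = False XOR False = False
m8 = m4 NOR m2 = False NOR False = True
m9 = m8 AND m6 = True AND False = False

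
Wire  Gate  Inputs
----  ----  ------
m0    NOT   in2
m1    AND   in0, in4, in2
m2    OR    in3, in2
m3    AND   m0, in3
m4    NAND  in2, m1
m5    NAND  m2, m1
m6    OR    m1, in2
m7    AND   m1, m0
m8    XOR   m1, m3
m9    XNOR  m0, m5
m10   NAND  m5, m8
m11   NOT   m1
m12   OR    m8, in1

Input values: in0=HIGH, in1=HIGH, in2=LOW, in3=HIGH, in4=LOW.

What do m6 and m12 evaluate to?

m6 = LOW  m12 = HIGH

m0 = NOT in2 = NOT LOW = HIGH
m1 = in0 AND in4 AND in2 = HIGH AND LOW AND LOW = LOW
m3 = m0 AND in3 = HIGH AND HIGH = HIGH
m6 = m1 OR in2 = LOW OR LOW = LOW
m8 = m1 XOR m3 = LOW XOR HIGH = HIGH
m12 = m8 OR in1 = HIGH OR HIGH = HIGH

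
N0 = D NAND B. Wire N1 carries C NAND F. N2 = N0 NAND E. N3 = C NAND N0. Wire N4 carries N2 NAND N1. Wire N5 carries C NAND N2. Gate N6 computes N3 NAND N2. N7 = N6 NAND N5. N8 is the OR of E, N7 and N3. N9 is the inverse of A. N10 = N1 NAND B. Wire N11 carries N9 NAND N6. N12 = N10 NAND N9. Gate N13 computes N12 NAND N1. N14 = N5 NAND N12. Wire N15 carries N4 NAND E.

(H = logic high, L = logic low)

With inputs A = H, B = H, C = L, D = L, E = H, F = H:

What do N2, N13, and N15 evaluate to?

N0 = D NAND B = L NAND H = H
N1 = C NAND F = L NAND H = H
N2 = N0 NAND E = H NAND H = L
N4 = N2 NAND N1 = L NAND H = H
N9 = NOT A = NOT H = L
N10 = N1 NAND B = H NAND H = L
N12 = N10 NAND N9 = L NAND L = H
N13 = N12 NAND N1 = H NAND H = L
N15 = N4 NAND E = H NAND H = L

N2 = L, N13 = L, N15 = L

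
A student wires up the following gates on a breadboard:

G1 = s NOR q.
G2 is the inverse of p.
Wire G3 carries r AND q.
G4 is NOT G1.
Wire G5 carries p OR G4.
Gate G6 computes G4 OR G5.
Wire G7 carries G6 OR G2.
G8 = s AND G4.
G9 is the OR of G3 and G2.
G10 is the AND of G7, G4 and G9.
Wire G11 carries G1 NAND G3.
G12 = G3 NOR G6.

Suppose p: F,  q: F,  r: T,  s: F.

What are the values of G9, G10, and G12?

G9 = T  G10 = F  G12 = T

G1 = s NOR q = F NOR F = T
G2 = NOT p = NOT F = T
G3 = r AND q = T AND F = F
G4 = NOT G1 = NOT T = F
G5 = p OR G4 = F OR F = F
G6 = G4 OR G5 = F OR F = F
G7 = G6 OR G2 = F OR T = T
G9 = G3 OR G2 = F OR T = T
G10 = G7 AND G4 AND G9 = T AND F AND T = F
G12 = G3 NOR G6 = F NOR F = T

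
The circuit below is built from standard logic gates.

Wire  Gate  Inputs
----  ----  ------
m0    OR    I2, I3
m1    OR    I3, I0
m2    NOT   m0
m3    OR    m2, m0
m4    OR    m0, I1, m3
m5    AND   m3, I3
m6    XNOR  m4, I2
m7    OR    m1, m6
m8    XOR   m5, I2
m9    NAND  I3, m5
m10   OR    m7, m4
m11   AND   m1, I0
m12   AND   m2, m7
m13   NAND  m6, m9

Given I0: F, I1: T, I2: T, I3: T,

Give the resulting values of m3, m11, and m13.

m3 = T, m11 = F, m13 = T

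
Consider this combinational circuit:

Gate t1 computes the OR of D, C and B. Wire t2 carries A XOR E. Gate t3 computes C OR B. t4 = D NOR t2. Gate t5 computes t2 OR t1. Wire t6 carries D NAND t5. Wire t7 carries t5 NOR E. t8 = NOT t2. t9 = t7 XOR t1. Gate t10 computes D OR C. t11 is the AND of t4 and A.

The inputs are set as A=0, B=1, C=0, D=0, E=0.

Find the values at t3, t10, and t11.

t2 = A XOR E = 0 XOR 0 = 0
t3 = C OR B = 0 OR 1 = 1
t4 = D NOR t2 = 0 NOR 0 = 1
t10 = D OR C = 0 OR 0 = 0
t11 = t4 AND A = 1 AND 0 = 0

t3 = 1  t10 = 0  t11 = 0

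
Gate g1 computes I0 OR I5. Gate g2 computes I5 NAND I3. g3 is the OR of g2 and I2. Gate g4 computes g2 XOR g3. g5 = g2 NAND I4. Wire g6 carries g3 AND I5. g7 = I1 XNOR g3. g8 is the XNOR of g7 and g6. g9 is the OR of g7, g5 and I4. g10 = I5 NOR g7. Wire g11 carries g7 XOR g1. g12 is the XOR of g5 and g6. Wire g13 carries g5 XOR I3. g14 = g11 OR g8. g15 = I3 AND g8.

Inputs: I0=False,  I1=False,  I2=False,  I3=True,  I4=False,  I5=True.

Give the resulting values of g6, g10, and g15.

g6 = False, g10 = False, g15 = False

g2 = I5 NAND I3 = True NAND True = False
g3 = g2 OR I2 = False OR False = False
g6 = g3 AND I5 = False AND True = False
g7 = I1 XNOR g3 = False XNOR False = True
g8 = g7 XNOR g6 = True XNOR False = False
g10 = I5 NOR g7 = True NOR True = False
g15 = I3 AND g8 = True AND False = False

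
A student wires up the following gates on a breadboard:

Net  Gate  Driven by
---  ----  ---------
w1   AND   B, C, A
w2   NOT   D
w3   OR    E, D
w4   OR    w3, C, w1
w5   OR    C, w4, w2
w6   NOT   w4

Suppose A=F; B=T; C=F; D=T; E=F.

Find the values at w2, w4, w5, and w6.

w1 = B AND C AND A = T AND F AND F = F
w2 = NOT D = NOT T = F
w3 = E OR D = F OR T = T
w4 = w3 OR C OR w1 = T OR F OR F = T
w5 = C OR w4 OR w2 = F OR T OR F = T
w6 = NOT w4 = NOT T = F

w2 = F, w4 = T, w5 = T, w6 = F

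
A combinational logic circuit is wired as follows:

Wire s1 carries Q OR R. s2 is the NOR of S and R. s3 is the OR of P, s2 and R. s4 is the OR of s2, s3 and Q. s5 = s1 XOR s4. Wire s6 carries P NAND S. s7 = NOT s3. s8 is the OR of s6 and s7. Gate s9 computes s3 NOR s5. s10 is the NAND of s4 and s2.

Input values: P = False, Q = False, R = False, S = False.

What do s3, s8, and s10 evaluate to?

s3 = True, s8 = True, s10 = False

s2 = S NOR R = False NOR False = True
s3 = P OR s2 OR R = False OR True OR False = True
s4 = s2 OR s3 OR Q = True OR True OR False = True
s6 = P NAND S = False NAND False = True
s7 = NOT s3 = NOT True = False
s8 = s6 OR s7 = True OR False = True
s10 = s4 NAND s2 = True NAND True = False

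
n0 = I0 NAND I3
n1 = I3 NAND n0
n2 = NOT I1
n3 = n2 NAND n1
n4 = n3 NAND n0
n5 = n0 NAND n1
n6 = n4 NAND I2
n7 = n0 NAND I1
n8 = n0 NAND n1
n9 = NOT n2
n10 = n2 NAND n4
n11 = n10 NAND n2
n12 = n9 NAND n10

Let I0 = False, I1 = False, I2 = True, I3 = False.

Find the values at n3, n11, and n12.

n3 = False  n11 = True  n12 = True

n0 = I0 NAND I3 = False NAND False = True
n1 = I3 NAND n0 = False NAND True = True
n2 = NOT I1 = NOT False = True
n3 = n2 NAND n1 = True NAND True = False
n4 = n3 NAND n0 = False NAND True = True
n9 = NOT n2 = NOT True = False
n10 = n2 NAND n4 = True NAND True = False
n11 = n10 NAND n2 = False NAND True = True
n12 = n9 NAND n10 = False NAND False = True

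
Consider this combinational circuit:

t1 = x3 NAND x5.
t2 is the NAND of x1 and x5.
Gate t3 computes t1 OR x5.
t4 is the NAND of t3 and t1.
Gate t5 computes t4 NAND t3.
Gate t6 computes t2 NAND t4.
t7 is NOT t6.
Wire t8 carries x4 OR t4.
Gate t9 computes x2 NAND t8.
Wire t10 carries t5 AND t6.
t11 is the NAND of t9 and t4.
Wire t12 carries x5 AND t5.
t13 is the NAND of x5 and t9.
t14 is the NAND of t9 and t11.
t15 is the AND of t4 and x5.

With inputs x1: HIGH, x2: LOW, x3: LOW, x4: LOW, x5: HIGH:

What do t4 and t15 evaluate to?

t4 = LOW; t15 = LOW

t1 = x3 NAND x5 = LOW NAND HIGH = HIGH
t3 = t1 OR x5 = HIGH OR HIGH = HIGH
t4 = t3 NAND t1 = HIGH NAND HIGH = LOW
t15 = t4 AND x5 = LOW AND HIGH = LOW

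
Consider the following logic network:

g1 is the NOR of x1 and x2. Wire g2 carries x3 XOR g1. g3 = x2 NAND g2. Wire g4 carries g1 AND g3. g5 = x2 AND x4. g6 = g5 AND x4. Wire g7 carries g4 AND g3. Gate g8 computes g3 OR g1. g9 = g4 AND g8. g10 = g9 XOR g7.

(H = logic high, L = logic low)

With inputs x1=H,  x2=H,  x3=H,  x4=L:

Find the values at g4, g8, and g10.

g4 = L, g8 = L, g10 = L

g1 = x1 NOR x2 = H NOR H = L
g2 = x3 XOR g1 = H XOR L = H
g3 = x2 NAND g2 = H NAND H = L
g4 = g1 AND g3 = L AND L = L
g7 = g4 AND g3 = L AND L = L
g8 = g3 OR g1 = L OR L = L
g9 = g4 AND g8 = L AND L = L
g10 = g9 XOR g7 = L XOR L = L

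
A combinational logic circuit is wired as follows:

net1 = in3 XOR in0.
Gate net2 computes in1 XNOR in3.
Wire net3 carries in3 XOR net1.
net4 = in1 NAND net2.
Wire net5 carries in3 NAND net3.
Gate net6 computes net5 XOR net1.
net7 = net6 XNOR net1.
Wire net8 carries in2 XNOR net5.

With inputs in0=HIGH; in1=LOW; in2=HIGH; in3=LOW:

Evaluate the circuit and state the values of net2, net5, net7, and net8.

net2 = HIGH, net5 = HIGH, net7 = LOW, net8 = HIGH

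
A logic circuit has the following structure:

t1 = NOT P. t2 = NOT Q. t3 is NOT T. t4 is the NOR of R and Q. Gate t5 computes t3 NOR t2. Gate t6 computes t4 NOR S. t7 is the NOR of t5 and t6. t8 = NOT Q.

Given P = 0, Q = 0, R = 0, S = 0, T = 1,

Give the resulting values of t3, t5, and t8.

t2 = NOT Q = NOT 0 = 1
t3 = NOT T = NOT 1 = 0
t5 = t3 NOR t2 = 0 NOR 1 = 0
t8 = NOT Q = NOT 0 = 1

t3 = 0; t5 = 0; t8 = 1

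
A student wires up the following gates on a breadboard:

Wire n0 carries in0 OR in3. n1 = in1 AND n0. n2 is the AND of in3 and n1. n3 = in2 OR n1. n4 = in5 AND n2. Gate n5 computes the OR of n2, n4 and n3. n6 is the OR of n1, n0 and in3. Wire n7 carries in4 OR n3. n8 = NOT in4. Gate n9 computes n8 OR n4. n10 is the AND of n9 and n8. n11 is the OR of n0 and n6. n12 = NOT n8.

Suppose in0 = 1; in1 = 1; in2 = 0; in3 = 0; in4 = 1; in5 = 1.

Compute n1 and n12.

n0 = in0 OR in3 = 1 OR 0 = 1
n1 = in1 AND n0 = 1 AND 1 = 1
n8 = NOT in4 = NOT 1 = 0
n12 = NOT n8 = NOT 0 = 1

n1 = 1; n12 = 1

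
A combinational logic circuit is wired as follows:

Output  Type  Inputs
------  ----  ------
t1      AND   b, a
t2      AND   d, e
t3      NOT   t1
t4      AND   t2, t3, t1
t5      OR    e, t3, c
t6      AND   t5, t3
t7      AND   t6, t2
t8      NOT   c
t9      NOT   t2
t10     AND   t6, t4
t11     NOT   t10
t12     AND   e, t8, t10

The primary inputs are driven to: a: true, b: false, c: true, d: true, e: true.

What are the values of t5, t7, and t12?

t5 = true, t7 = true, t12 = false

t1 = b AND a = false AND true = false
t2 = d AND e = true AND true = true
t3 = NOT t1 = NOT false = true
t4 = t2 AND t3 AND t1 = true AND true AND false = false
t5 = e OR t3 OR c = true OR true OR true = true
t6 = t5 AND t3 = true AND true = true
t7 = t6 AND t2 = true AND true = true
t8 = NOT c = NOT true = false
t10 = t6 AND t4 = true AND false = false
t12 = e AND t8 AND t10 = true AND false AND false = false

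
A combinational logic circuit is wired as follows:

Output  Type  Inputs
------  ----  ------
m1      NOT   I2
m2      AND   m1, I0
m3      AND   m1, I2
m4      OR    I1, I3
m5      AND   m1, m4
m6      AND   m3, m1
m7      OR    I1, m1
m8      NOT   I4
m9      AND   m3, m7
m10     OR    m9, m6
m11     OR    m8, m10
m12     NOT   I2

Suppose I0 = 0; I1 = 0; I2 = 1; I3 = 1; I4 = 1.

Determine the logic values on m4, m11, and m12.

m4 = 1; m11 = 0; m12 = 0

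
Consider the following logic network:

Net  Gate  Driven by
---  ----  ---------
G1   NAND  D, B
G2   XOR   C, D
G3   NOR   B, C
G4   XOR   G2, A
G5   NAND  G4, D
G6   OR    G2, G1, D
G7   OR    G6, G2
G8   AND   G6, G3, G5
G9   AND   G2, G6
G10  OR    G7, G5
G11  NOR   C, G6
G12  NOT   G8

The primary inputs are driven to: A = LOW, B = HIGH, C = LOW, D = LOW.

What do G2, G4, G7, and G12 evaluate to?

G1 = D NAND B = LOW NAND HIGH = HIGH
G2 = C XOR D = LOW XOR LOW = LOW
G3 = B NOR C = HIGH NOR LOW = LOW
G4 = G2 XOR A = LOW XOR LOW = LOW
G5 = G4 NAND D = LOW NAND LOW = HIGH
G6 = G2 OR G1 OR D = LOW OR HIGH OR LOW = HIGH
G7 = G6 OR G2 = HIGH OR LOW = HIGH
G8 = G6 AND G3 AND G5 = HIGH AND LOW AND HIGH = LOW
G12 = NOT G8 = NOT LOW = HIGH

G2 = LOW, G4 = LOW, G7 = HIGH, G12 = HIGH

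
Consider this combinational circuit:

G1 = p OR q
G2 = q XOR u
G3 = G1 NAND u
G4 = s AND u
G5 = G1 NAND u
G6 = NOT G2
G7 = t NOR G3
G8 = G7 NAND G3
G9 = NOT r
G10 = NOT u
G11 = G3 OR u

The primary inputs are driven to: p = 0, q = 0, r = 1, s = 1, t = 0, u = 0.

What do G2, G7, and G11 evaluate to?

G1 = p OR q = 0 OR 0 = 0
G2 = q XOR u = 0 XOR 0 = 0
G3 = G1 NAND u = 0 NAND 0 = 1
G7 = t NOR G3 = 0 NOR 1 = 0
G11 = G3 OR u = 1 OR 0 = 1

G2 = 0  G7 = 0  G11 = 1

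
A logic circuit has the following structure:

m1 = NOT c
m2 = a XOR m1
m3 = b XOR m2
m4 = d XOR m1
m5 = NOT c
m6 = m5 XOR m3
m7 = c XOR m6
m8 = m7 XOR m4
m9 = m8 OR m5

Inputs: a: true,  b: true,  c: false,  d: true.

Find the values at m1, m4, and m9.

m1 = NOT c = NOT false = true
m2 = a XOR m1 = true XOR true = false
m3 = b XOR m2 = true XOR false = true
m4 = d XOR m1 = true XOR true = false
m5 = NOT c = NOT false = true
m6 = m5 XOR m3 = true XOR true = false
m7 = c XOR m6 = false XOR false = false
m8 = m7 XOR m4 = false XOR false = false
m9 = m8 OR m5 = false OR true = true

m1 = true, m4 = false, m9 = true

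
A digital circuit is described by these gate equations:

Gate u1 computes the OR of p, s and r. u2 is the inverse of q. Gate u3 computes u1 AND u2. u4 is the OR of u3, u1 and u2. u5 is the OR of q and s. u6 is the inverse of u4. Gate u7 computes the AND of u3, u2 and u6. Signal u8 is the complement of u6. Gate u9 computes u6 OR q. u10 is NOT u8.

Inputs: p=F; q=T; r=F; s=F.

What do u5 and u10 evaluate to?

u1 = p OR s OR r = F OR F OR F = F
u2 = NOT q = NOT T = F
u3 = u1 AND u2 = F AND F = F
u4 = u3 OR u1 OR u2 = F OR F OR F = F
u5 = q OR s = T OR F = T
u6 = NOT u4 = NOT F = T
u8 = NOT u6 = NOT T = F
u10 = NOT u8 = NOT F = T

u5 = T, u10 = T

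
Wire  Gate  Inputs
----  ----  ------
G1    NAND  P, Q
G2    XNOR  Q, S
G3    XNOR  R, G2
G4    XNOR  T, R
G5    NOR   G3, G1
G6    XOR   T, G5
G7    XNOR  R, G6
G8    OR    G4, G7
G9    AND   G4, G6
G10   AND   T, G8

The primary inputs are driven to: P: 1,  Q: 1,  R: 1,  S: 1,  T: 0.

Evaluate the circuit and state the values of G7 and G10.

G7 = 0, G10 = 0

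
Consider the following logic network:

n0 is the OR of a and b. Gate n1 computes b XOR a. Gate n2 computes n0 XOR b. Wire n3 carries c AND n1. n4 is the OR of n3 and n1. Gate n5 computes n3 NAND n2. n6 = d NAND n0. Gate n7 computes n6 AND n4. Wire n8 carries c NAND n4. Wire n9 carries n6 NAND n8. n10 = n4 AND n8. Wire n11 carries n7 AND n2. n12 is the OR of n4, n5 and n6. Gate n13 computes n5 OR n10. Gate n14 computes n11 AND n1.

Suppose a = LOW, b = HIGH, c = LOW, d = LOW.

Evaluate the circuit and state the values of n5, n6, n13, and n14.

n0 = a OR b = LOW OR HIGH = HIGH
n1 = b XOR a = HIGH XOR LOW = HIGH
n2 = n0 XOR b = HIGH XOR HIGH = LOW
n3 = c AND n1 = LOW AND HIGH = LOW
n4 = n3 OR n1 = LOW OR HIGH = HIGH
n5 = n3 NAND n2 = LOW NAND LOW = HIGH
n6 = d NAND n0 = LOW NAND HIGH = HIGH
n7 = n6 AND n4 = HIGH AND HIGH = HIGH
n8 = c NAND n4 = LOW NAND HIGH = HIGH
n10 = n4 AND n8 = HIGH AND HIGH = HIGH
n11 = n7 AND n2 = HIGH AND LOW = LOW
n13 = n5 OR n10 = HIGH OR HIGH = HIGH
n14 = n11 AND n1 = LOW AND HIGH = LOW

n5 = HIGH, n6 = HIGH, n13 = HIGH, n14 = LOW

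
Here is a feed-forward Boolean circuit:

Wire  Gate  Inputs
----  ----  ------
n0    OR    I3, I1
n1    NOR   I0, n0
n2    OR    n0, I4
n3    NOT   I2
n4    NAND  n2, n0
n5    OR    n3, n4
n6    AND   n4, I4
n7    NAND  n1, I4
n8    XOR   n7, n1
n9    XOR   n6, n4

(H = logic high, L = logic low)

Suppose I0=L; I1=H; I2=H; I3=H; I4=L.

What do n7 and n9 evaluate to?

n7 = H, n9 = L

n0 = I3 OR I1 = H OR H = H
n1 = I0 NOR n0 = L NOR H = L
n2 = n0 OR I4 = H OR L = H
n4 = n2 NAND n0 = H NAND H = L
n6 = n4 AND I4 = L AND L = L
n7 = n1 NAND I4 = L NAND L = H
n9 = n6 XOR n4 = L XOR L = L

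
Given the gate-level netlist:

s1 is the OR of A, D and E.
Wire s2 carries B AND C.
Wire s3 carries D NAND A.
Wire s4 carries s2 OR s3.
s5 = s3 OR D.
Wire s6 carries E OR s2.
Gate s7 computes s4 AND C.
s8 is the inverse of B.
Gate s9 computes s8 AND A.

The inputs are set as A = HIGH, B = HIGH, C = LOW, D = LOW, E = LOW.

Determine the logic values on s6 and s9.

s2 = B AND C = HIGH AND LOW = LOW
s6 = E OR s2 = LOW OR LOW = LOW
s8 = NOT B = NOT HIGH = LOW
s9 = s8 AND A = LOW AND HIGH = LOW

s6 = LOW  s9 = LOW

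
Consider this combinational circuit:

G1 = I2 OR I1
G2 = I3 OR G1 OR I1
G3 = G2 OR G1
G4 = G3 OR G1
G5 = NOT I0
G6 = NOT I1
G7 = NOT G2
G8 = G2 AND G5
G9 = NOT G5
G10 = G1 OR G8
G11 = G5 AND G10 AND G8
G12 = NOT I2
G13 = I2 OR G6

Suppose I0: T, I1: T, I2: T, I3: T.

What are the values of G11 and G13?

G11 = F, G13 = T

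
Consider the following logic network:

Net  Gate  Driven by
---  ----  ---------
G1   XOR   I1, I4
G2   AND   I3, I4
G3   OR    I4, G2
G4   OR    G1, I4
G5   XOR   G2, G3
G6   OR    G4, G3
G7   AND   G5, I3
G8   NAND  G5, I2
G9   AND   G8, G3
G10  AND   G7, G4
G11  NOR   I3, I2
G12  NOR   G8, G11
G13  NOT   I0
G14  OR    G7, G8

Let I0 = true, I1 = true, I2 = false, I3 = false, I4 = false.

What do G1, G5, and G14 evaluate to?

G1 = I1 XOR I4 = true XOR false = true
G2 = I3 AND I4 = false AND false = false
G3 = I4 OR G2 = false OR false = false
G5 = G2 XOR G3 = false XOR false = false
G7 = G5 AND I3 = false AND false = false
G8 = G5 NAND I2 = false NAND false = true
G14 = G7 OR G8 = false OR true = true

G1 = true, G5 = false, G14 = true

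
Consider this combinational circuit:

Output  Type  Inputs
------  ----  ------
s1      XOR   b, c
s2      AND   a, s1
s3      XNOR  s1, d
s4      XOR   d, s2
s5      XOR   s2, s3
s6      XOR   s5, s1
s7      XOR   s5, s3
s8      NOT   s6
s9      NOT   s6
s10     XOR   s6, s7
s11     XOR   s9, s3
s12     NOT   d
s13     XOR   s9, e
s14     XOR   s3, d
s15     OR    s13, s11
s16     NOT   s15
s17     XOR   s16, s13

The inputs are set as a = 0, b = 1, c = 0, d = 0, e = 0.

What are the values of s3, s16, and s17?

s1 = b XOR c = 1 XOR 0 = 1
s2 = a AND s1 = 0 AND 1 = 0
s3 = s1 XNOR d = 1 XNOR 0 = 0
s5 = s2 XOR s3 = 0 XOR 0 = 0
s6 = s5 XOR s1 = 0 XOR 1 = 1
s9 = NOT s6 = NOT 1 = 0
s11 = s9 XOR s3 = 0 XOR 0 = 0
s13 = s9 XOR e = 0 XOR 0 = 0
s15 = s13 OR s11 = 0 OR 0 = 0
s16 = NOT s15 = NOT 0 = 1
s17 = s16 XOR s13 = 1 XOR 0 = 1

s3 = 0; s16 = 1; s17 = 1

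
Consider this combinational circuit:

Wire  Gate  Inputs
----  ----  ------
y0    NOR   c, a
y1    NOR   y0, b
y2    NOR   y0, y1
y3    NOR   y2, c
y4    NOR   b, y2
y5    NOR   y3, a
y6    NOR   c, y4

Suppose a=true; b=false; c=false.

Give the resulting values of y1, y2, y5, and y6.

y0 = c NOR a = false NOR true = false
y1 = y0 NOR b = false NOR false = true
y2 = y0 NOR y1 = false NOR true = false
y3 = y2 NOR c = false NOR false = true
y4 = b NOR y2 = false NOR false = true
y5 = y3 NOR a = true NOR true = false
y6 = c NOR y4 = false NOR true = false

y1 = true; y2 = false; y5 = false; y6 = false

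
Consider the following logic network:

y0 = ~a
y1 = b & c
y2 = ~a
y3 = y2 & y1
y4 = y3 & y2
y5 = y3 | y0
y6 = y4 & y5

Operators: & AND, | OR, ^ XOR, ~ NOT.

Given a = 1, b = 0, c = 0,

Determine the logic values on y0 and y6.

y0 = 0; y6 = 0

y0 = NOT a = NOT 1 = 0
y1 = b AND c = 0 AND 0 = 0
y2 = NOT a = NOT 1 = 0
y3 = y2 AND y1 = 0 AND 0 = 0
y4 = y3 AND y2 = 0 AND 0 = 0
y5 = y3 OR y0 = 0 OR 0 = 0
y6 = y4 AND y5 = 0 AND 0 = 0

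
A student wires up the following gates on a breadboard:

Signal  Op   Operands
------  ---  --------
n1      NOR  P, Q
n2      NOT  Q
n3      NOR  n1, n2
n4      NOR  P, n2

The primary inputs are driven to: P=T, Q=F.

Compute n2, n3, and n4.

n1 = P NOR Q = T NOR F = F
n2 = NOT Q = NOT F = T
n3 = n1 NOR n2 = F NOR T = F
n4 = P NOR n2 = T NOR T = F

n2 = T, n3 = F, n4 = F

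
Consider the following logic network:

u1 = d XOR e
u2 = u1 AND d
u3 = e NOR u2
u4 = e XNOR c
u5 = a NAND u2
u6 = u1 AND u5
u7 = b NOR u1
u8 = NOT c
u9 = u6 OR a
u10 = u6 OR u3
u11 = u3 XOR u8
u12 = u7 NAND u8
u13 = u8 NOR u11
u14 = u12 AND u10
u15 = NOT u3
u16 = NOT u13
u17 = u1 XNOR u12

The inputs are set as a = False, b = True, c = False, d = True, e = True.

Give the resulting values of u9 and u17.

u9 = False, u17 = False

u1 = d XOR e = True XOR True = False
u2 = u1 AND d = False AND True = False
u5 = a NAND u2 = False NAND False = True
u6 = u1 AND u5 = False AND True = False
u7 = b NOR u1 = True NOR False = False
u8 = NOT c = NOT False = True
u9 = u6 OR a = False OR False = False
u12 = u7 NAND u8 = False NAND True = True
u17 = u1 XNOR u12 = False XNOR True = False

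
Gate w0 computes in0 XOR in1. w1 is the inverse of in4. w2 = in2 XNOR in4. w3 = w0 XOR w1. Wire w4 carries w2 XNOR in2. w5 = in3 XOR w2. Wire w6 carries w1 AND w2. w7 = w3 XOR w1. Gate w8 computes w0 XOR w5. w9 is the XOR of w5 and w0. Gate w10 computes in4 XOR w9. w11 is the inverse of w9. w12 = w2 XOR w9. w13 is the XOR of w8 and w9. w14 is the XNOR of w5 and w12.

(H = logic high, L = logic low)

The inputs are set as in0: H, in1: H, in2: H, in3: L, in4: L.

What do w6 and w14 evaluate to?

w0 = in0 XOR in1 = H XOR H = L
w1 = NOT in4 = NOT L = H
w2 = in2 XNOR in4 = H XNOR L = L
w5 = in3 XOR w2 = L XOR L = L
w6 = w1 AND w2 = H AND L = L
w9 = w5 XOR w0 = L XOR L = L
w12 = w2 XOR w9 = L XOR L = L
w14 = w5 XNOR w12 = L XNOR L = H

w6 = L, w14 = H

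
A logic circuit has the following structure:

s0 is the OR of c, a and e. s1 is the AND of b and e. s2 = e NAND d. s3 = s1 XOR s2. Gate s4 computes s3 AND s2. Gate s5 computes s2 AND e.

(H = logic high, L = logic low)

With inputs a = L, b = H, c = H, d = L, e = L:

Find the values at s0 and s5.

s0 = H, s5 = L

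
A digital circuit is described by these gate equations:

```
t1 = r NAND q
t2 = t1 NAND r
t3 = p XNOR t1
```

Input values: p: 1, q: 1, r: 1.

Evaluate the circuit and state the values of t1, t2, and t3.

t1 = r NAND q = 1 NAND 1 = 0
t2 = t1 NAND r = 0 NAND 1 = 1
t3 = p XNOR t1 = 1 XNOR 0 = 0

t1 = 0  t2 = 1  t3 = 0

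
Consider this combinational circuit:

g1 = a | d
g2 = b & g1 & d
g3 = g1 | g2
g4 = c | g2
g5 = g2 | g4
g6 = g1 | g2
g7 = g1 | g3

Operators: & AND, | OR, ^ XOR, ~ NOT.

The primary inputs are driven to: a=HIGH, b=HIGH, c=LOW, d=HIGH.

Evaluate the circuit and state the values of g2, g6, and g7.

g2 = HIGH, g6 = HIGH, g7 = HIGH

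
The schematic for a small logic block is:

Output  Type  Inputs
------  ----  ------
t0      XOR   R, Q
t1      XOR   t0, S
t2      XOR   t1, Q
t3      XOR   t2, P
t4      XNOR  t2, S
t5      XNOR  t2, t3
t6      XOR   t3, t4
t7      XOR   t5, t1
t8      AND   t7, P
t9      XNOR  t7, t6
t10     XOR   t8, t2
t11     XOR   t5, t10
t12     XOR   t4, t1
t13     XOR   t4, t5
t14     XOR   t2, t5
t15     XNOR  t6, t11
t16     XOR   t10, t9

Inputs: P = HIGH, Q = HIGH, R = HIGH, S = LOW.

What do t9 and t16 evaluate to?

t0 = R XOR Q = HIGH XOR HIGH = LOW
t1 = t0 XOR S = LOW XOR LOW = LOW
t2 = t1 XOR Q = LOW XOR HIGH = HIGH
t3 = t2 XOR P = HIGH XOR HIGH = LOW
t4 = t2 XNOR S = HIGH XNOR LOW = LOW
t5 = t2 XNOR t3 = HIGH XNOR LOW = LOW
t6 = t3 XOR t4 = LOW XOR LOW = LOW
t7 = t5 XOR t1 = LOW XOR LOW = LOW
t8 = t7 AND P = LOW AND HIGH = LOW
t9 = t7 XNOR t6 = LOW XNOR LOW = HIGH
t10 = t8 XOR t2 = LOW XOR HIGH = HIGH
t16 = t10 XOR t9 = HIGH XOR HIGH = LOW

t9 = HIGH; t16 = LOW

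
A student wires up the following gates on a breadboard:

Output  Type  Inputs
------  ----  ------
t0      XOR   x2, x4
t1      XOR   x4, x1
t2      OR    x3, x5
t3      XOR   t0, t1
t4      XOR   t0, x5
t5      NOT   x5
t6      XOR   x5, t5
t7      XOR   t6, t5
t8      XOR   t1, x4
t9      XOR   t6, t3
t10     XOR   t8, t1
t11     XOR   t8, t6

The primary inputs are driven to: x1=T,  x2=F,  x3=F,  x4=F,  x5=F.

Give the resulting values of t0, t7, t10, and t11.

t0 = F, t7 = F, t10 = F, t11 = F

t0 = x2 XOR x4 = F XOR F = F
t1 = x4 XOR x1 = F XOR T = T
t5 = NOT x5 = NOT F = T
t6 = x5 XOR t5 = F XOR T = T
t7 = t6 XOR t5 = T XOR T = F
t8 = t1 XOR x4 = T XOR F = T
t10 = t8 XOR t1 = T XOR T = F
t11 = t8 XOR t6 = T XOR T = F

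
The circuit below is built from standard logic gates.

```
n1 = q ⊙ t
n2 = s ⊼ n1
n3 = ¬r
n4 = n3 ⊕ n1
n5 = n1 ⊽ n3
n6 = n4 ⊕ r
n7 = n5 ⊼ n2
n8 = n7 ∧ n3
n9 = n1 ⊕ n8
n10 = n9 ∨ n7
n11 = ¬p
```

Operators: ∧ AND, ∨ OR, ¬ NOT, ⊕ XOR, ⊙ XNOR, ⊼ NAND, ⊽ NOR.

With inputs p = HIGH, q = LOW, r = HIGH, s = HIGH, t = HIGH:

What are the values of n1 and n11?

n1 = q XNOR t = LOW XNOR HIGH = LOW
n11 = NOT p = NOT HIGH = LOW

n1 = LOW  n11 = LOW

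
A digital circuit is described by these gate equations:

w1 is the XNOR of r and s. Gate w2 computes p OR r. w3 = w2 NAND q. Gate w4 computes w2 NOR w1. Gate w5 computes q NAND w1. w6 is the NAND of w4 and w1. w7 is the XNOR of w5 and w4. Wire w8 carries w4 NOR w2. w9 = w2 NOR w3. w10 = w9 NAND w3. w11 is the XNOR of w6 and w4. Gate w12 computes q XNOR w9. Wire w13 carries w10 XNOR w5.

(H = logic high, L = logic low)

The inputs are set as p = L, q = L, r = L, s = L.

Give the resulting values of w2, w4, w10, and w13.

w1 = r XNOR s = L XNOR L = H
w2 = p OR r = L OR L = L
w3 = w2 NAND q = L NAND L = H
w4 = w2 NOR w1 = L NOR H = L
w5 = q NAND w1 = L NAND H = H
w9 = w2 NOR w3 = L NOR H = L
w10 = w9 NAND w3 = L NAND H = H
w13 = w10 XNOR w5 = H XNOR H = H

w2 = L  w4 = L  w10 = H  w13 = H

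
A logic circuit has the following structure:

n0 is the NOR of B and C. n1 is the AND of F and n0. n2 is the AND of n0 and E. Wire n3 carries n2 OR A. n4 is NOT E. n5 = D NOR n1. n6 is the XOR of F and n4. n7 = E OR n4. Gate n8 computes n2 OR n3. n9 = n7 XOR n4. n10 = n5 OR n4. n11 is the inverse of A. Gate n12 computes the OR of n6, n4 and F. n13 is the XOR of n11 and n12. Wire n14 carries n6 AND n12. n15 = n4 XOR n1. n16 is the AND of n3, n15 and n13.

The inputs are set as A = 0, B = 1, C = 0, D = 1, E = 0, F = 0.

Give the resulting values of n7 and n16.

n0 = B NOR C = 1 NOR 0 = 0
n1 = F AND n0 = 0 AND 0 = 0
n2 = n0 AND E = 0 AND 0 = 0
n3 = n2 OR A = 0 OR 0 = 0
n4 = NOT E = NOT 0 = 1
n6 = F XOR n4 = 0 XOR 1 = 1
n7 = E OR n4 = 0 OR 1 = 1
n11 = NOT A = NOT 0 = 1
n12 = n6 OR n4 OR F = 1 OR 1 OR 0 = 1
n13 = n11 XOR n12 = 1 XOR 1 = 0
n15 = n4 XOR n1 = 1 XOR 0 = 1
n16 = n3 AND n15 AND n13 = 0 AND 1 AND 0 = 0

n7 = 1, n16 = 0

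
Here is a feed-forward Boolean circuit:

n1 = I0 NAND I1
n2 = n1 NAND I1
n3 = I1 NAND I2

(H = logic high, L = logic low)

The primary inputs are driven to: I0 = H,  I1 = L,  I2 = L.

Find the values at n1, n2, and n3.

n1 = I0 NAND I1 = H NAND L = H
n2 = n1 NAND I1 = H NAND L = H
n3 = I1 NAND I2 = L NAND L = H

n1 = H  n2 = H  n3 = H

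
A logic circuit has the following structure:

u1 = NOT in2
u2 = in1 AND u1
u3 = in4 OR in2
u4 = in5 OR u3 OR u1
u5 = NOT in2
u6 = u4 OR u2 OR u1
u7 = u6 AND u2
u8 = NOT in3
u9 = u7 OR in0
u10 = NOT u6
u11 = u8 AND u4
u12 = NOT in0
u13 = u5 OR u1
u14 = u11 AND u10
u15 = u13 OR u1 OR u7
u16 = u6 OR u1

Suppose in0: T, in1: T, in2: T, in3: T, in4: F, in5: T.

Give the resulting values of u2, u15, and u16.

u1 = NOT in2 = NOT T = F
u2 = in1 AND u1 = T AND F = F
u3 = in4 OR in2 = F OR T = T
u4 = in5 OR u3 OR u1 = T OR T OR F = T
u5 = NOT in2 = NOT T = F
u6 = u4 OR u2 OR u1 = T OR F OR F = T
u7 = u6 AND u2 = T AND F = F
u13 = u5 OR u1 = F OR F = F
u15 = u13 OR u1 OR u7 = F OR F OR F = F
u16 = u6 OR u1 = T OR F = T

u2 = F; u15 = F; u16 = T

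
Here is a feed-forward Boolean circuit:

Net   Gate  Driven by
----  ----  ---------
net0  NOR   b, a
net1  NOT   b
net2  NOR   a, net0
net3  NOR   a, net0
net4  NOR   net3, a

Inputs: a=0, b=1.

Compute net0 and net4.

net0 = 0  net4 = 0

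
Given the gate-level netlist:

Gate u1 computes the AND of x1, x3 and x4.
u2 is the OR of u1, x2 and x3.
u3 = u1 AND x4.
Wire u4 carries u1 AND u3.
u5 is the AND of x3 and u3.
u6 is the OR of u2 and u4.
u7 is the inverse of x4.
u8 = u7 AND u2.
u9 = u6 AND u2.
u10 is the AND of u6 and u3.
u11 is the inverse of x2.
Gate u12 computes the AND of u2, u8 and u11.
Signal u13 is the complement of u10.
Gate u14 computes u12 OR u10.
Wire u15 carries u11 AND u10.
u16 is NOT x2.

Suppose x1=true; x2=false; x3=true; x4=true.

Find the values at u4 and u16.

u4 = true; u16 = true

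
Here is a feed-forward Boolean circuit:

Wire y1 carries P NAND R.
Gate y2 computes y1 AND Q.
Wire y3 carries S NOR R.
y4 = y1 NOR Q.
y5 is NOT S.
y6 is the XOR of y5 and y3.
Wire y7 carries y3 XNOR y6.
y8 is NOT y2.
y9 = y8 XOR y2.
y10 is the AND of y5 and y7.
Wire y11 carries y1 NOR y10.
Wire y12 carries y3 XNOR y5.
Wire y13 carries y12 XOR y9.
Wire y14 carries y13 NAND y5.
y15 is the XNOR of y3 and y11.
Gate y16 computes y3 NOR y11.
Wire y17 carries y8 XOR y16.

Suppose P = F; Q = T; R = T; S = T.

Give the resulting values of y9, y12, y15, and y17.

y9 = T  y12 = T  y15 = T  y17 = T

y1 = P NAND R = F NAND T = T
y2 = y1 AND Q = T AND T = T
y3 = S NOR R = T NOR T = F
y5 = NOT S = NOT T = F
y6 = y5 XOR y3 = F XOR F = F
y7 = y3 XNOR y6 = F XNOR F = T
y8 = NOT y2 = NOT T = F
y9 = y8 XOR y2 = F XOR T = T
y10 = y5 AND y7 = F AND T = F
y11 = y1 NOR y10 = T NOR F = F
y12 = y3 XNOR y5 = F XNOR F = T
y15 = y3 XNOR y11 = F XNOR F = T
y16 = y3 NOR y11 = F NOR F = T
y17 = y8 XOR y16 = F XOR T = T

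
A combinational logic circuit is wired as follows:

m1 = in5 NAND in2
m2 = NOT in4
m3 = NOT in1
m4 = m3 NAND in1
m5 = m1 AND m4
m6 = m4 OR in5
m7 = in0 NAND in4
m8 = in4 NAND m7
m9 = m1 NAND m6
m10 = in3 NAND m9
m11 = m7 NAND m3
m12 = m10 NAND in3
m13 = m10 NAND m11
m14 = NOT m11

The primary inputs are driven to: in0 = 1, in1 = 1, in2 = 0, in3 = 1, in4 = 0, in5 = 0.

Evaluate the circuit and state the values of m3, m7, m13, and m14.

m3 = 0, m7 = 1, m13 = 0, m14 = 0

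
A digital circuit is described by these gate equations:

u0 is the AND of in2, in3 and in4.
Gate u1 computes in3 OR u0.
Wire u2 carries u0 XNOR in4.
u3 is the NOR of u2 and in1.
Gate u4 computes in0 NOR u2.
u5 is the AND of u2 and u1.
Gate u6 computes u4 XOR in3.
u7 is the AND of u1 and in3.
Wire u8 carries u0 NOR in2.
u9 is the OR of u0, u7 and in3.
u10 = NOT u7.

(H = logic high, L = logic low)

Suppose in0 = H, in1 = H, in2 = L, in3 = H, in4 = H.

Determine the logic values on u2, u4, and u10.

u2 = L  u4 = L  u10 = L

u0 = in2 AND in3 AND in4 = L AND H AND H = L
u1 = in3 OR u0 = H OR L = H
u2 = u0 XNOR in4 = L XNOR H = L
u4 = in0 NOR u2 = H NOR L = L
u7 = u1 AND in3 = H AND H = H
u10 = NOT u7 = NOT H = L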